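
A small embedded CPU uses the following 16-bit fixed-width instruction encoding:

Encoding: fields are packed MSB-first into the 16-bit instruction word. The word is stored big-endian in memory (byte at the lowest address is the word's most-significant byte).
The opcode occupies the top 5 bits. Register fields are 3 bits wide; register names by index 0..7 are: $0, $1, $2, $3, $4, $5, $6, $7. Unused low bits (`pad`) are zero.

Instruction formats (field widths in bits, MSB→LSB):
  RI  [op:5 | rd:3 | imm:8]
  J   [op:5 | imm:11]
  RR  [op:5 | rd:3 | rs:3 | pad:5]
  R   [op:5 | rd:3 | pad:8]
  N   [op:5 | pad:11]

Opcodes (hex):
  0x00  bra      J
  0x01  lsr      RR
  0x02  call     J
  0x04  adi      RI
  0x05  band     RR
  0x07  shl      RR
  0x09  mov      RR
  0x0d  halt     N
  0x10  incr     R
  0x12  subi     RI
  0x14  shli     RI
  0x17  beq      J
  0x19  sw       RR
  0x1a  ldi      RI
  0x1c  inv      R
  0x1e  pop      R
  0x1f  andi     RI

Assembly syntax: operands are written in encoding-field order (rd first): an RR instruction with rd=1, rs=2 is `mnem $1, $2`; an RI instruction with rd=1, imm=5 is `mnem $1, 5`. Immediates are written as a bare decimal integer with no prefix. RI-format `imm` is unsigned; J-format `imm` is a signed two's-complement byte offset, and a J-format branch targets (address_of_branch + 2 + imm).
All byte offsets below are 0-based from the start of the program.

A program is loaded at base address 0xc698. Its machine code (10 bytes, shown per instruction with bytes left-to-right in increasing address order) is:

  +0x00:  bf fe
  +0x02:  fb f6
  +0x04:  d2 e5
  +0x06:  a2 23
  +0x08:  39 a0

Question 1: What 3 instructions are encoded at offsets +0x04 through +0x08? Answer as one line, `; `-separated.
ldi $2, 229; shli $2, 35; shl $1, $5

+0x04: d2 e5 ⇒ word 0xd2e5 (big)
  op=0xd2e5>>11=0x1a ⇒ ldi (RI)
  rd@[10:8]=0x2 ⇒ $2
  imm@[7:0]=0xe5 ⇒ 229
+0x06: a2 23 ⇒ word 0xa223 (big)
  op=0xa223>>11=0x14 ⇒ shli (RI)
  rd@[10:8]=0x2 ⇒ $2
  imm@[7:0]=0x23 ⇒ 35
+0x08: 39 a0 ⇒ word 0x39a0 (big)
  op=0x39a0>>11=0x7 ⇒ shl (RR)
  rd@[10:8]=0x1 ⇒ $1
  rs@[7:5]=0x5 ⇒ $5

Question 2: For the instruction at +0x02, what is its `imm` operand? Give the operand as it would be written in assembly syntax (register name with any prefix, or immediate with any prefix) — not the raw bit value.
+0x02: fb f6 ⇒ word 0xfbf6 (big)
  top 5b → 0x1f → andi [RI]
  [10:8] rd=3 = $3
  [7:0] imm=246 = 246

246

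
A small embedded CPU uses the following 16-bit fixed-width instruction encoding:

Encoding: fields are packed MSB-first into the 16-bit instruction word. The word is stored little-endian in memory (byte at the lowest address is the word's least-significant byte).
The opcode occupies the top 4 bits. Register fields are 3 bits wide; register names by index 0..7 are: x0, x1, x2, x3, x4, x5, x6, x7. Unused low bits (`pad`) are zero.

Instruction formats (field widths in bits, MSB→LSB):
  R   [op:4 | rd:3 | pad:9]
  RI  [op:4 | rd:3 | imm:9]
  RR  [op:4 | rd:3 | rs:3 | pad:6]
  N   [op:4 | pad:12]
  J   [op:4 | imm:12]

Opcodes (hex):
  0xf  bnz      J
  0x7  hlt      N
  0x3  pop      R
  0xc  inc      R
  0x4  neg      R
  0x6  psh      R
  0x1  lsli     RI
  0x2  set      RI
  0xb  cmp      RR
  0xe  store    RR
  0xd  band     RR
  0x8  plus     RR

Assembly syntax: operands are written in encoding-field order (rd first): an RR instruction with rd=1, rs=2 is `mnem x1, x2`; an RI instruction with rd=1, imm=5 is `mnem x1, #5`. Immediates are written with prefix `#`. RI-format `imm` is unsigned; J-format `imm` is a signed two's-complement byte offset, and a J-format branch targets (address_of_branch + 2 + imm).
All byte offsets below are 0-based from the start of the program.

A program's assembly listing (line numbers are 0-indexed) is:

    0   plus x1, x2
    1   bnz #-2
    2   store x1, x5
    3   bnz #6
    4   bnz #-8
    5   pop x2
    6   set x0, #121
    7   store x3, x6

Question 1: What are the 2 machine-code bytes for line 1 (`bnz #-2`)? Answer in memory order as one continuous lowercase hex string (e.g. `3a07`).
L1: bnz op=0xf:4|imm=-2:12 ⇒ 0xfffe ⇒ little fe ff

feff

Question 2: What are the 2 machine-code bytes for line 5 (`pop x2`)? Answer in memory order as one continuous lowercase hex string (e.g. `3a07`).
0034

L5: pop op=0x3:4|rd=2:3|pad=0:9 ⇒ 0x3400 ⇒ little 00 34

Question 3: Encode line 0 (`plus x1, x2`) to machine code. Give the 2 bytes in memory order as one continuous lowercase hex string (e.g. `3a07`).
8082

0. plus fields op=0x8:4|rd=1:3|rs=2:3|pad=0:6 → word 8280h → 80 82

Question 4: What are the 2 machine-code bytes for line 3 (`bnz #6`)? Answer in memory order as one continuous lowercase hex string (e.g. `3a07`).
3. bnz fields op=0xf:4|imm=6:12 → word f006h → 06 f0

06f0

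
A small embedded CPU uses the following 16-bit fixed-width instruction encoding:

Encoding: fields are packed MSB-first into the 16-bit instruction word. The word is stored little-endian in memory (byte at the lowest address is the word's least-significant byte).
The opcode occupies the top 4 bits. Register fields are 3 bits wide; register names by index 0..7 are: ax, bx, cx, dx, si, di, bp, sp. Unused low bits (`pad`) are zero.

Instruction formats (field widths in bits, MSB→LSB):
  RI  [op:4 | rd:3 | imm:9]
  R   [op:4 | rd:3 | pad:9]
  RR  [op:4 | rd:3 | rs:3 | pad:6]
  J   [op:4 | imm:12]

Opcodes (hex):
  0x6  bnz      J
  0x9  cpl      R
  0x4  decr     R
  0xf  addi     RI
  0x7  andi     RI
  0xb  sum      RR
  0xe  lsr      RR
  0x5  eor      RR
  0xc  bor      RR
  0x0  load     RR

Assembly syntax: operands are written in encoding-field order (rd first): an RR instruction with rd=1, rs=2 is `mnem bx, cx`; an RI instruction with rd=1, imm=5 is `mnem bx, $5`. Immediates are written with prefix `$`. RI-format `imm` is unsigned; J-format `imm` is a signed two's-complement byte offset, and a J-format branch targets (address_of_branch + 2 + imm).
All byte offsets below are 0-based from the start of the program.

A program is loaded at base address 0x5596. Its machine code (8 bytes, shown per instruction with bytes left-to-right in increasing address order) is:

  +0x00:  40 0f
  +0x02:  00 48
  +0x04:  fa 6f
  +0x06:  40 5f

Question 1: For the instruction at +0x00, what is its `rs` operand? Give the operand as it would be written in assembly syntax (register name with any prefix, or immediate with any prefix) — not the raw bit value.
di

off 0x00: read 40 0f as little → 0x0f40
  top 4b → 0x0 → load [RR]
  [11:9] rd=7 = sp
  [8:6] rs=5 = di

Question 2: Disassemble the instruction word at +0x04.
bnz $-6

@+04  little-endian(fa 6f) = 0x6ffa
  top 4b → 0x6 → bnz [J]
  imm: (w>>0)&0xfff=0xffa (s12→-6) → $-6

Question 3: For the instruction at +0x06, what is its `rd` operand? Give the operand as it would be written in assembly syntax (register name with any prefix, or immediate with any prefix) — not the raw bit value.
sp

+0x06: 40 5f ⇒ word 0x5f40 (little)
  top 4b → 0x5 → eor [RR]
  rd@[11:9]=0x7 ⇒ sp
  rs@[8:6]=0x5 ⇒ di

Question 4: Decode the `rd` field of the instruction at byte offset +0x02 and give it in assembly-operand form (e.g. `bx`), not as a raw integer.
off 0x02: read 00 48 as little → 0x4800
  top 4b → 0x4 → decr [R]
  rd@[11:9]=0x4 ⇒ si

si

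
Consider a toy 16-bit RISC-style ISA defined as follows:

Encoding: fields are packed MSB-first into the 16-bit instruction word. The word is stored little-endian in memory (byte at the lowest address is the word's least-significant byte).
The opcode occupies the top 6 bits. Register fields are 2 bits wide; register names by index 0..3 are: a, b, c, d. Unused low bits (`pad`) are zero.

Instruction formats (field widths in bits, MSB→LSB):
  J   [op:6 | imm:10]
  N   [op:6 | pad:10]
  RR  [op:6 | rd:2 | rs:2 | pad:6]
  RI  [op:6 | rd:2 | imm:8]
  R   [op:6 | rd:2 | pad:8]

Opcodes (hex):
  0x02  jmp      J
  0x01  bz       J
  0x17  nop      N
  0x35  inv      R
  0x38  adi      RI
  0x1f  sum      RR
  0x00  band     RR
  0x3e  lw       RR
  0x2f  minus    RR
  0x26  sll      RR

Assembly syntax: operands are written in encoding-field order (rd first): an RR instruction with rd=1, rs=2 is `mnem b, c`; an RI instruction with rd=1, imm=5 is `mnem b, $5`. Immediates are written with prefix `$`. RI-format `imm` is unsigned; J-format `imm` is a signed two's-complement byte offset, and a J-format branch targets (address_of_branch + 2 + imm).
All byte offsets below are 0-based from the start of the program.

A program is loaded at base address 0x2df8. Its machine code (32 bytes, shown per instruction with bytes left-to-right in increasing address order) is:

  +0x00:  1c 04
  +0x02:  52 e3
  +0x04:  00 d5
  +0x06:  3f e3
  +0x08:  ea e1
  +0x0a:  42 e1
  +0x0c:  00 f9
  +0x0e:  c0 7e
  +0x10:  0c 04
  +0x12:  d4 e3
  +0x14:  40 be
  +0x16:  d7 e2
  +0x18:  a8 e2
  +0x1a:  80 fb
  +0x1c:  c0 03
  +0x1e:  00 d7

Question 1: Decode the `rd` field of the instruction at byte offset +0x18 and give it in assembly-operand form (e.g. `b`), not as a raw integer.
off 0x18: read a8 e2 as little → 0xe2a8
  op=0xe2a8>>10=0x38 ⇒ adi (RI)
  rd@[9:8]=0x2 ⇒ c
  imm@[7:0]=0xa8 ⇒ $168

c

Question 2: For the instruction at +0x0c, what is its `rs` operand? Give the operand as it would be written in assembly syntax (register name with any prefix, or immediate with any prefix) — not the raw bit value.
[0c] 00 f9 → 0xf900
  top 6b → 0x3e → lw [RR]
  [9:8] rd=1 = b
  [7:6] rs=0 = a

a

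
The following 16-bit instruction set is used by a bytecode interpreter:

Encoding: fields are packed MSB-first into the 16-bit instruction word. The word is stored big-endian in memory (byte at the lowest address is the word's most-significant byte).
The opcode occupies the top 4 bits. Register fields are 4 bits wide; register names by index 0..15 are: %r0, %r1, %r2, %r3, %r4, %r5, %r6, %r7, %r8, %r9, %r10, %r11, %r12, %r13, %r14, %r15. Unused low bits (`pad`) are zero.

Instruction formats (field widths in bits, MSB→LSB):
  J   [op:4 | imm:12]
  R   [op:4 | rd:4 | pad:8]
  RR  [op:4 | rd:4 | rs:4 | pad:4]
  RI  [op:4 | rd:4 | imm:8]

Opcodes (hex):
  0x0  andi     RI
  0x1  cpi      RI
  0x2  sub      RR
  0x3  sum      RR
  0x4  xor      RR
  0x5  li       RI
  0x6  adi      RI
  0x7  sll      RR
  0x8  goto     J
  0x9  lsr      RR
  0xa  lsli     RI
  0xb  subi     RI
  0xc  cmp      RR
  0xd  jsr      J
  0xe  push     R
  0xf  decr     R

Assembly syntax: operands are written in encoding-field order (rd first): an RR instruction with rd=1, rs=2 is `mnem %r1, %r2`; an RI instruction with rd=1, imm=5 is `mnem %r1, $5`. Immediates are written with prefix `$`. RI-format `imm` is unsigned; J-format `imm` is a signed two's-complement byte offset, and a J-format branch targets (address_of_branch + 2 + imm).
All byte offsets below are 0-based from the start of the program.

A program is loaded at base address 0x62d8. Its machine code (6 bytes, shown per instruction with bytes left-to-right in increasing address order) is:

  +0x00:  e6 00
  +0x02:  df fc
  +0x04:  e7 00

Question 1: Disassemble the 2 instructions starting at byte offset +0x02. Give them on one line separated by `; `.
jsr $-4; push %r7

[02] df fc → 0xdffc
  opcode bits[15:12]=0xd: jsr/J
  imm: (w>>0)&0xfff=0xffc (s12→-4) → $-4
[04] e7 00 → 0xe700
  opcode bits[15:12]=0xe: push/R
  rd: (w>>8)&0xf=0x7 → %r7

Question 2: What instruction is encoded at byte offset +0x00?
[00] e6 00 → 0xe600
  op=0xe600>>12=0xe ⇒ push (R)
  rd: (w>>8)&0xf=0x6 → %r6

push %r6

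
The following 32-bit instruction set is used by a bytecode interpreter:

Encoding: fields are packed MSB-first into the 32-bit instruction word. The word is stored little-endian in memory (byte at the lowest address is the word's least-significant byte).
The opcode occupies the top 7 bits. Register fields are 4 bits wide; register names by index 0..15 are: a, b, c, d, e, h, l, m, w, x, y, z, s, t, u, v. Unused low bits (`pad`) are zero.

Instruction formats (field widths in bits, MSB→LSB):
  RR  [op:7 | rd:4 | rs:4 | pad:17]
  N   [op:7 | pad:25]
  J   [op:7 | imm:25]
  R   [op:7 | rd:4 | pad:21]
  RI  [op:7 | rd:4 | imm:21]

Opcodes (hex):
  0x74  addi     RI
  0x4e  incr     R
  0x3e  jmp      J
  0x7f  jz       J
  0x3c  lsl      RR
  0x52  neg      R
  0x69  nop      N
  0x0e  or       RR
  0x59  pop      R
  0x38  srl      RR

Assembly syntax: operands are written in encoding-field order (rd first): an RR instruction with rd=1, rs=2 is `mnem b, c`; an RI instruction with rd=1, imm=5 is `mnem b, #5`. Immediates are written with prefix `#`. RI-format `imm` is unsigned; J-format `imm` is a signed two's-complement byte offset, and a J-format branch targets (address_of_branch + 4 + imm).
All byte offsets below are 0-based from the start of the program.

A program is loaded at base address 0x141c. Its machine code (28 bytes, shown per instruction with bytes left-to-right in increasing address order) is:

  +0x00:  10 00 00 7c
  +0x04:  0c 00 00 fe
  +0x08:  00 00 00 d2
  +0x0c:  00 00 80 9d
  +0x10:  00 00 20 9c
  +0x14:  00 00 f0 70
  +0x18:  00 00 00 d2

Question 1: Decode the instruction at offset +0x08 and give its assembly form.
nop

off 0x08: read 00 00 00 d2 as little → 0xd2000000
  opcode bits[31:25]=0x69: nop/N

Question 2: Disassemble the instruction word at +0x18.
nop

[18] 00 00 00 d2 → 0xd2000000
  opcode bits[31:25]=0x69: nop/N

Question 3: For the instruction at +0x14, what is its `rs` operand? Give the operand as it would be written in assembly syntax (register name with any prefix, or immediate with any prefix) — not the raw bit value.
w

+0x14: 00 00 f0 70 ⇒ word 0x70f00000 (little)
  top 7b → 0x38 → srl [RR]
  rd@[24:21]=0x7 ⇒ m
  rs@[20:17]=0x8 ⇒ w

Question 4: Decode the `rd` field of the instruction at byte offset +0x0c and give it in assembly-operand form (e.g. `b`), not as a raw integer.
@+0c  little-endian(00 00 80 9d) = 0x9d800000
  opcode bits[31:25]=0x4e: incr/R
  [24:21] rd=12 = s

s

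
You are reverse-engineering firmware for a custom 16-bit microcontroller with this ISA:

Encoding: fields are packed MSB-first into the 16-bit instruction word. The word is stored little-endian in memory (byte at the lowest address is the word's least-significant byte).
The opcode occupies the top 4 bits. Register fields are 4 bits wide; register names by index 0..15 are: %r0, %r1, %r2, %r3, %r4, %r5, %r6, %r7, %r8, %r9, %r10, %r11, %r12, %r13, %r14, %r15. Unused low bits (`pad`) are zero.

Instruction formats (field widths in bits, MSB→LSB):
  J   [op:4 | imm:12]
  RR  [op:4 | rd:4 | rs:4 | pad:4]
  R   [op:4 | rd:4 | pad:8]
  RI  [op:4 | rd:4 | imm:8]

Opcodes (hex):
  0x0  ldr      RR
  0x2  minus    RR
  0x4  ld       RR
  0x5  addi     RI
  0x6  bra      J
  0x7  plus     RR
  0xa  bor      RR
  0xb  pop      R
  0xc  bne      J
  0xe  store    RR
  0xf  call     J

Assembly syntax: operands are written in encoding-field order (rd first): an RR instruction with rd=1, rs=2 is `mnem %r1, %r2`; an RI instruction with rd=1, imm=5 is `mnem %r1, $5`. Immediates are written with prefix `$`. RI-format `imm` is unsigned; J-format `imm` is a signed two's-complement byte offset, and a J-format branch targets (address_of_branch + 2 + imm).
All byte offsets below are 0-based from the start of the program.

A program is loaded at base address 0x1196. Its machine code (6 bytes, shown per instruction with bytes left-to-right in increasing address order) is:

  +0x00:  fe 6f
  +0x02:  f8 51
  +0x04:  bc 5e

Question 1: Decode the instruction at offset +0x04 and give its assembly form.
addi %r14, $188

off 0x04: read bc 5e as little → 0x5ebc
  top 4b → 0x5 → addi [RI]
  rd@[11:8]=0xe ⇒ %r14
  imm@[7:0]=0xbc ⇒ $188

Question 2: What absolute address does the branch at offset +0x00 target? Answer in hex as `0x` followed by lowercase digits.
0x1196

@+00  little-endian(fe 6f) = 0x6ffe
  opcode bits[15:12]=0x6: bra/J
  imm: (w>>0)&0xfff=0xffe (s12→-2) → $-2
  target = base 0x1196 + off 0x00 + 2 + imm -2 = 0x1196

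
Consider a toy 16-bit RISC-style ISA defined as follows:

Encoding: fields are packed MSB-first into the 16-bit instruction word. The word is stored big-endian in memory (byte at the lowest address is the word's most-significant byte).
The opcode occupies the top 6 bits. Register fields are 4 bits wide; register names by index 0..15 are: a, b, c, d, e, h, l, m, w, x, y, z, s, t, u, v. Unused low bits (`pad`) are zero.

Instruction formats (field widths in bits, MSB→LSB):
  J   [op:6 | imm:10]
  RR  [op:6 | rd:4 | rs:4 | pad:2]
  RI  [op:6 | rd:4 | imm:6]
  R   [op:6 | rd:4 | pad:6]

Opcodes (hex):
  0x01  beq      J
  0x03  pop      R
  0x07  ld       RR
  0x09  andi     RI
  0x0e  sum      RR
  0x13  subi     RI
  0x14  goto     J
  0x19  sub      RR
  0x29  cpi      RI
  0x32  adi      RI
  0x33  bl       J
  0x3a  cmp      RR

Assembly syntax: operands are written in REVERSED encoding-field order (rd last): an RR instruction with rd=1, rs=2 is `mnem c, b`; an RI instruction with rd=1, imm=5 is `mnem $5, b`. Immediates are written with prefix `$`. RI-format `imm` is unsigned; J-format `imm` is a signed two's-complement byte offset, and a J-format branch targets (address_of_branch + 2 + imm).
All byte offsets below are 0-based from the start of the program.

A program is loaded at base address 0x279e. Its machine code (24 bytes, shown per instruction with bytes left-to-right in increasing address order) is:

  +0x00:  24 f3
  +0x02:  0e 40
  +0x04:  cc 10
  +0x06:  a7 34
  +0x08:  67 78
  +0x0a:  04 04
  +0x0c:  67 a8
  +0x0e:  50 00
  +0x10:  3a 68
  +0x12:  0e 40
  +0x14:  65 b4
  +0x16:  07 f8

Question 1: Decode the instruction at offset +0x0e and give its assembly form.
goto $0

off 0x0e: read 50 00 as big → 0x5000
  top 6b → 0x14 → goto [J]
  [9:0] imm=0 = $0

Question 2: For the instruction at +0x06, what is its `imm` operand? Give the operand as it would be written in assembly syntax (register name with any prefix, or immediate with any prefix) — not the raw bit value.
@+06  big-endian(a7 34) = 0xa734
  opcode bits[15:10]=0x29: cpi/RI
  rd@[9:6]=0xc ⇒ s
  imm@[5:0]=0x34 ⇒ $52

$52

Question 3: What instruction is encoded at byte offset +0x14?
@+14  big-endian(65 b4) = 0x65b4
  top 6b → 0x19 → sub [RR]
  rd@[9:6]=0x6 ⇒ l
  rs@[5:2]=0xd ⇒ t

sub t, l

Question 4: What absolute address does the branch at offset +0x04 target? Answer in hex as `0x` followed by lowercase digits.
0x27b4

@+04  big-endian(cc 10) = 0xcc10
  opcode bits[15:10]=0x33: bl/J
  [9:0] imm=16 = $16
  target = base 0x279e + off 0x04 + 2 + imm 16 = 0x27b4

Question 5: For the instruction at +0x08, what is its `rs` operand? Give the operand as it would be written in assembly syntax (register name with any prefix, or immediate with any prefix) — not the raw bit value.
u

off 0x08: read 67 78 as big → 0x6778
  opcode bits[15:10]=0x19: sub/RR
  rd@[9:6]=0xd ⇒ t
  rs@[5:2]=0xe ⇒ u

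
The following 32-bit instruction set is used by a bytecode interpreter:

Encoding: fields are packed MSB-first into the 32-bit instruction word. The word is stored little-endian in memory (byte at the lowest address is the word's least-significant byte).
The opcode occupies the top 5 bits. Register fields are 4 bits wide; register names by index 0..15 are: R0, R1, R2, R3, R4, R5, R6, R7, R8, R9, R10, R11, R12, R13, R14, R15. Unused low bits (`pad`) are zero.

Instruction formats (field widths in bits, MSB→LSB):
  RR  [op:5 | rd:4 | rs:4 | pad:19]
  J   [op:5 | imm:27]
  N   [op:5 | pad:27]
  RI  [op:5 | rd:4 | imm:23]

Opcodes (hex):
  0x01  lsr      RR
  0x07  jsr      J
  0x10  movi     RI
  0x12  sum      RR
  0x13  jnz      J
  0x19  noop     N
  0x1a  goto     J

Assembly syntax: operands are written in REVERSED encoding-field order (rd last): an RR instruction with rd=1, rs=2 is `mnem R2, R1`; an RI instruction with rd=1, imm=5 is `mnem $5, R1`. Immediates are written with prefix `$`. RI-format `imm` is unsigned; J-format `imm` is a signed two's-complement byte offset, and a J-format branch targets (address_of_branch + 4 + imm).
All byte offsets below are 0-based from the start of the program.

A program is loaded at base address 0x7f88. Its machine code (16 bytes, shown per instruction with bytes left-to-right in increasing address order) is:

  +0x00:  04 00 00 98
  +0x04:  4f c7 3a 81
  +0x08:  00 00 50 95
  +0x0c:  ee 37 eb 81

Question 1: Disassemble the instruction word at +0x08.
sum R10, R10

off 0x08: read 00 00 50 95 as little → 0x95500000
  top 5b → 0x12 → sum [RR]
  rd: (w>>23)&0xf=0xa → R10
  rs: (w>>19)&0xf=0xa → R10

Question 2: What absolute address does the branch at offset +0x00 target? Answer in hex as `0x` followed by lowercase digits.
+0x00: 04 00 00 98 ⇒ word 0x98000004 (little)
  opcode bits[31:27]=0x13: jnz/J
  [26:0] imm=4 = $4
  target = base 0x7f88 + off 0x00 + 4 + imm 4 = 0x7f90

0x7f90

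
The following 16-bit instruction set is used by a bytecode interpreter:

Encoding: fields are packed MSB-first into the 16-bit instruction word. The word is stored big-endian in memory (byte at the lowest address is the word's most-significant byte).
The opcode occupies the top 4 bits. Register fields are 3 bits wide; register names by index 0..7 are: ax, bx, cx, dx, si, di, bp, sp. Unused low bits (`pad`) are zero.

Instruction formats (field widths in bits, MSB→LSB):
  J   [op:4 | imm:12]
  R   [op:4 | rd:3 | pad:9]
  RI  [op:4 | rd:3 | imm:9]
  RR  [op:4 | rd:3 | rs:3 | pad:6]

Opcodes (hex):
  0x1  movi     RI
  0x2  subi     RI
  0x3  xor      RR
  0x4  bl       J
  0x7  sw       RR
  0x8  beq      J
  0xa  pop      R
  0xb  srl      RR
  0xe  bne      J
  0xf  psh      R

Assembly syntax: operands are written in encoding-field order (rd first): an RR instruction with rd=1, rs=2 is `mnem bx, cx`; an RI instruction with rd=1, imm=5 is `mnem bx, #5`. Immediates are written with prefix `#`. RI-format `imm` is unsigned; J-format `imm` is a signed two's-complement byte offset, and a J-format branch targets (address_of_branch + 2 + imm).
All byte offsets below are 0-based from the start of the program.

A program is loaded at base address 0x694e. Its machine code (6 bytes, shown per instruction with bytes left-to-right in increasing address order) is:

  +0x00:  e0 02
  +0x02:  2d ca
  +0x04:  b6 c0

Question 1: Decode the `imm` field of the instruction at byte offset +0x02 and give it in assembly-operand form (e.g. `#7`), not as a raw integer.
#458

@+02  big-endian(2d ca) = 0x2dca
  op=0x2dca>>12=0x2 ⇒ subi (RI)
  [11:9] rd=6 = bp
  [8:0] imm=458 = #458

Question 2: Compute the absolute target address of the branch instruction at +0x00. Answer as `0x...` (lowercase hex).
+0x00: e0 02 ⇒ word 0xe002 (big)
  opcode bits[15:12]=0xe: bne/J
  imm@[11:0]=0x2 ⇒ #2
  target = base 0x694e + off 0x00 + 2 + imm 2 = 0x6952

0x6952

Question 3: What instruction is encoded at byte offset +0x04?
@+04  big-endian(b6 c0) = 0xb6c0
  opcode bits[15:12]=0xb: srl/RR
  [11:9] rd=3 = dx
  [8:6] rs=3 = dx

srl dx, dx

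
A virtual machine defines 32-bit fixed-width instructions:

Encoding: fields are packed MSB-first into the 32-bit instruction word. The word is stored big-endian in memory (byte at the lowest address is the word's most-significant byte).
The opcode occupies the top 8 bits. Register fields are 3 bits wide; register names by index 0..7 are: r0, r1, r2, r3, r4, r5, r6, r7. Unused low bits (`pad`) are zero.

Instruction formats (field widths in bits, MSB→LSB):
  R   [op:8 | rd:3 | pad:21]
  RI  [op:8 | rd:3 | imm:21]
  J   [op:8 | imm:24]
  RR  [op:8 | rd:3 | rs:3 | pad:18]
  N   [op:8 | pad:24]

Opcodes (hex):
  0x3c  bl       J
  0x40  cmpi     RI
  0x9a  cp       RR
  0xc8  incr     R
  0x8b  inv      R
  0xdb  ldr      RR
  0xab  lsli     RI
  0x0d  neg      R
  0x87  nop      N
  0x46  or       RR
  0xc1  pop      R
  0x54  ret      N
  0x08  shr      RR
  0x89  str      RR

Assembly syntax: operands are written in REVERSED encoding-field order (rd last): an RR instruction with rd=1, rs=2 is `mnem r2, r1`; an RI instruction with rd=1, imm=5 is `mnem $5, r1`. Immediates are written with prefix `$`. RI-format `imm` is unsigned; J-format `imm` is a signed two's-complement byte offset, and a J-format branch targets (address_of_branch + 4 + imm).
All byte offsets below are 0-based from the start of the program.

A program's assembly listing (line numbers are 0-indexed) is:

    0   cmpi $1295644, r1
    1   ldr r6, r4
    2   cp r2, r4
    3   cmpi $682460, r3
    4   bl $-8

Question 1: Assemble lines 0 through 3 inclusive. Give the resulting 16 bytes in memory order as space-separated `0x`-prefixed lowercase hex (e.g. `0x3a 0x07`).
0x40 0x33 0xc5 0x1c 0xdb 0x98 0x00 0x00 0x9a 0x88 0x00 0x00 0x40 0x6a 0x69 0xdc

0. cmpi fields op=0x40:8|rd=1:3|imm=1295644:21 → word 4033c51ch → 40 33 c5 1c
1. ldr fields op=0xdb:8|rd=4:3|rs=6:3|pad=0:18 → word db980000h → db 98 00 00
2. cp fields op=0x9a:8|rd=4:3|rs=2:3|pad=0:18 → word 9a880000h → 9a 88 00 00
3. cmpi fields op=0x40:8|rd=3:3|imm=682460:21 → word 406a69dch → 40 6a 69 dc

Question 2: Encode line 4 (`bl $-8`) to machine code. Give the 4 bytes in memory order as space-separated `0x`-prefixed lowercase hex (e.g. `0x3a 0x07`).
0x3c 0xff 0xff 0xf8

L4: bl op=0x3c:8|imm=-8:24 ⇒ 0x3cfffff8 ⇒ big 3c ff ff f8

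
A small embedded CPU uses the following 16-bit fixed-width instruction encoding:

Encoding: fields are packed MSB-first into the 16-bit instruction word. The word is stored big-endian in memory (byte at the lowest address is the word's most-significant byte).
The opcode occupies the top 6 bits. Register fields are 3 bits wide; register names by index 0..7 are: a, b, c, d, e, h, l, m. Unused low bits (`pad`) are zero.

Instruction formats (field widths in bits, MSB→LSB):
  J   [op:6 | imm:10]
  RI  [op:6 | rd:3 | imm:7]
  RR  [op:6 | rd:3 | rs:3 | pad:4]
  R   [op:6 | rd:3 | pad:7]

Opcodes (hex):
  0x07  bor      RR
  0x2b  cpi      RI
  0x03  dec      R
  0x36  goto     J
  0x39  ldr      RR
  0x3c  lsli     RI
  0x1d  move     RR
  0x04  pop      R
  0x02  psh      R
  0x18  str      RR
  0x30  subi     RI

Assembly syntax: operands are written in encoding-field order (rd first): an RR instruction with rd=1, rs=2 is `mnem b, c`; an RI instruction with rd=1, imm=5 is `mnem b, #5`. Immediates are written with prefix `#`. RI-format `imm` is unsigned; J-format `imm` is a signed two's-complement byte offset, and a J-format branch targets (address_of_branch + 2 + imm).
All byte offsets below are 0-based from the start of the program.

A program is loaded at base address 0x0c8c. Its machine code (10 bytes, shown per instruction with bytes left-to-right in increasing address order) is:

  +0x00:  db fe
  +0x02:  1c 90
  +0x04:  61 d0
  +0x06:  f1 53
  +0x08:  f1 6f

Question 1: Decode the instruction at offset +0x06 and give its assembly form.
lsli c, #83

@+06  big-endian(f1 53) = 0xf153
  op=0xf153>>10=0x3c ⇒ lsli (RI)
  [9:7] rd=2 = c
  [6:0] imm=83 = #83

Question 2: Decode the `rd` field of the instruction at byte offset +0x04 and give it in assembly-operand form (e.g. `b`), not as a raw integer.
off 0x04: read 61 d0 as big → 0x61d0
  top 6b → 0x18 → str [RR]
  [9:7] rd=3 = d
  [6:4] rs=5 = h

d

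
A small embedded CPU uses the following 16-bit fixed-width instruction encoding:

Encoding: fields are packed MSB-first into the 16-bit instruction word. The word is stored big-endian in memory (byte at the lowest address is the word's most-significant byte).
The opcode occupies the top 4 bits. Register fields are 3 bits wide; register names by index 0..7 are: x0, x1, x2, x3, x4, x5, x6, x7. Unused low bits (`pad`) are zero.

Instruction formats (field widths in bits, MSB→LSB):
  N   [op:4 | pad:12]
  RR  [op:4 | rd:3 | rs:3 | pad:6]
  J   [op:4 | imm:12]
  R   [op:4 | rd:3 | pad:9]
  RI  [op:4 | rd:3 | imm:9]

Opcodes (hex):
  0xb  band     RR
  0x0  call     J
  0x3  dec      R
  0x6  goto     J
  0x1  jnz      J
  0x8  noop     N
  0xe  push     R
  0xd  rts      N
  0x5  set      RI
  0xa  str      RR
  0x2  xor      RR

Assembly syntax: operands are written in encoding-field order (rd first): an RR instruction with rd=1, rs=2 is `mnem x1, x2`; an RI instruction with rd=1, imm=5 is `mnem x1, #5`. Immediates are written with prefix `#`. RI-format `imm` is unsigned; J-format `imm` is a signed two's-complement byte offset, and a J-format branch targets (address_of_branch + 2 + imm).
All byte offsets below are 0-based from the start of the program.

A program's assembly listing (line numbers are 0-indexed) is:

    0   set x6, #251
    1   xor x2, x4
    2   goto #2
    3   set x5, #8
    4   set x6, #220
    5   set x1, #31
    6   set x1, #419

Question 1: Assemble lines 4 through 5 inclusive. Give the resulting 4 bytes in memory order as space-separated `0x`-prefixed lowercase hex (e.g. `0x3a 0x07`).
0x5c 0xdc 0x52 0x1f

4. set fields op=0x5:4|rd=6:3|imm=220:9 → word 5cdch → 5c dc
5. set fields op=0x5:4|rd=1:3|imm=31:9 → word 521fh → 52 1f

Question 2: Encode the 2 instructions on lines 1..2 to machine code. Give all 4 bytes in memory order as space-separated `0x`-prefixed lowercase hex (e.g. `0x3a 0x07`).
line 1 (xor): pack op=0x2:4|rd=2:3|rs=4:3|pad=0:6 = 0x2500; big→ 25 00
line 2 (goto): pack op=0x6:4|imm=2:12 = 0x6002; big→ 60 02

0x25 0x00 0x60 0x02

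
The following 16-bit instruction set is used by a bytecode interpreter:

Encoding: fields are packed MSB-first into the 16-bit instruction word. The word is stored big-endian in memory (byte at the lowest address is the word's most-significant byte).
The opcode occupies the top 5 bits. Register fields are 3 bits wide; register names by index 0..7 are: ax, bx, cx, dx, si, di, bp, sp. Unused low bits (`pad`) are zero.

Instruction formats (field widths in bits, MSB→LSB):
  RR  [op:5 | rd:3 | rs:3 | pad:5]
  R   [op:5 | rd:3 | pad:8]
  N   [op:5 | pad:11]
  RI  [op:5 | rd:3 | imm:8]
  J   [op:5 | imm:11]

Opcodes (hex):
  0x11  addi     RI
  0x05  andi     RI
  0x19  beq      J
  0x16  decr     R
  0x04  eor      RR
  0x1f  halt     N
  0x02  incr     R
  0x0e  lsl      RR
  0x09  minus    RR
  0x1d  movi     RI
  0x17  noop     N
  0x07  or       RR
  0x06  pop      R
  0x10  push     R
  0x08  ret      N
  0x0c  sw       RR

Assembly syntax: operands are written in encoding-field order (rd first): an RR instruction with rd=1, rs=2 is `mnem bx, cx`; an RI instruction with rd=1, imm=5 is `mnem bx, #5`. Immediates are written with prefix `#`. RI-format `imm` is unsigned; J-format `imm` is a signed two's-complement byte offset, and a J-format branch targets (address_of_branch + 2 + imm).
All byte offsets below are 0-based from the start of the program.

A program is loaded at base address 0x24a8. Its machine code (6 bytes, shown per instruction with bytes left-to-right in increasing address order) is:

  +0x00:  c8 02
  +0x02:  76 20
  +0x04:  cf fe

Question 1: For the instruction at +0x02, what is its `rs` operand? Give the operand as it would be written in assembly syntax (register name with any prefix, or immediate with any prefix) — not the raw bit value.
bx

@+02  big-endian(76 20) = 0x7620
  opcode bits[15:11]=0xe: lsl/RR
  rd: (w>>8)&0x7=0x6 → bp
  rs: (w>>5)&0x7=0x1 → bx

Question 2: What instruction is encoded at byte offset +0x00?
off 0x00: read c8 02 as big → 0xc802
  op=0xc802>>11=0x19 ⇒ beq (J)
  [10:0] imm=2 = #2

beq #2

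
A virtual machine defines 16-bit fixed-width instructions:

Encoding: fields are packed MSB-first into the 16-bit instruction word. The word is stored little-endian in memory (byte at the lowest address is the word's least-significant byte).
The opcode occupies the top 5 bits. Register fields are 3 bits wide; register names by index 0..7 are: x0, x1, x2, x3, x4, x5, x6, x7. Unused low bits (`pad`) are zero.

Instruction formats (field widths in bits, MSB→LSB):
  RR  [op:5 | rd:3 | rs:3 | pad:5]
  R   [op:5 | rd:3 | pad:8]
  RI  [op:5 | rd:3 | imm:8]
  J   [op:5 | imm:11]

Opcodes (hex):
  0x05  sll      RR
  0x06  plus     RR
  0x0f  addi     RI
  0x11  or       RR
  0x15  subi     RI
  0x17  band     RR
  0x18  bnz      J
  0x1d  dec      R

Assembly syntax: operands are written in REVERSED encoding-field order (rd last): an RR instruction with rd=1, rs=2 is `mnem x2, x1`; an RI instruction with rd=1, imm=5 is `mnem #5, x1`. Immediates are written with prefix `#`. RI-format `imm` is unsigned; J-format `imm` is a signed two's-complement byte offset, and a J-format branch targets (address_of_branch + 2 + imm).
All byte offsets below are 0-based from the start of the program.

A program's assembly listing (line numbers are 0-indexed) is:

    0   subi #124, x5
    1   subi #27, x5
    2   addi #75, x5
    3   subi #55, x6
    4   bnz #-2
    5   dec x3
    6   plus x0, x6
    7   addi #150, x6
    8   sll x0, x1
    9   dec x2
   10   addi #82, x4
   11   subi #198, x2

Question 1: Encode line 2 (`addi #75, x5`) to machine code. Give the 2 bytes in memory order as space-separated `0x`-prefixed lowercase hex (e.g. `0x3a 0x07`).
L2: addi op=0xf:5|rd=5:3|imm=75:8 ⇒ 0x7d4b ⇒ little 4b 7d

0x4b 0x7d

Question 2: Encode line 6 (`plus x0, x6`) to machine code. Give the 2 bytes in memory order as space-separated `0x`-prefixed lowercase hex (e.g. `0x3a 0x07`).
6. plus fields op=0x6:5|rd=6:3|rs=0:3|pad=0:5 → word 3600h → 00 36

0x00 0x36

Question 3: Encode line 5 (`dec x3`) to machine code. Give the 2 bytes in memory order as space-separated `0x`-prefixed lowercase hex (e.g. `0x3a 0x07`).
L5: dec op=0x1d:5|rd=3:3|pad=0:8 ⇒ 0xeb00 ⇒ little 00 eb

0x00 0xeb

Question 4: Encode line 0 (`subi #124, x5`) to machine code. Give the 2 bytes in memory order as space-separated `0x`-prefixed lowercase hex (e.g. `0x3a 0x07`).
0x7c 0xad

line 0 (subi): pack op=0x15:5|rd=5:3|imm=124:8 = 0xad7c; little→ 7c ad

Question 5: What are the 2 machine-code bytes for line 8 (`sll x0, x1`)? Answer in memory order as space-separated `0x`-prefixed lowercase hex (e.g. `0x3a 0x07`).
L8: sll op=0x5:5|rd=1:3|rs=0:3|pad=0:5 ⇒ 0x2900 ⇒ little 00 29

0x00 0x29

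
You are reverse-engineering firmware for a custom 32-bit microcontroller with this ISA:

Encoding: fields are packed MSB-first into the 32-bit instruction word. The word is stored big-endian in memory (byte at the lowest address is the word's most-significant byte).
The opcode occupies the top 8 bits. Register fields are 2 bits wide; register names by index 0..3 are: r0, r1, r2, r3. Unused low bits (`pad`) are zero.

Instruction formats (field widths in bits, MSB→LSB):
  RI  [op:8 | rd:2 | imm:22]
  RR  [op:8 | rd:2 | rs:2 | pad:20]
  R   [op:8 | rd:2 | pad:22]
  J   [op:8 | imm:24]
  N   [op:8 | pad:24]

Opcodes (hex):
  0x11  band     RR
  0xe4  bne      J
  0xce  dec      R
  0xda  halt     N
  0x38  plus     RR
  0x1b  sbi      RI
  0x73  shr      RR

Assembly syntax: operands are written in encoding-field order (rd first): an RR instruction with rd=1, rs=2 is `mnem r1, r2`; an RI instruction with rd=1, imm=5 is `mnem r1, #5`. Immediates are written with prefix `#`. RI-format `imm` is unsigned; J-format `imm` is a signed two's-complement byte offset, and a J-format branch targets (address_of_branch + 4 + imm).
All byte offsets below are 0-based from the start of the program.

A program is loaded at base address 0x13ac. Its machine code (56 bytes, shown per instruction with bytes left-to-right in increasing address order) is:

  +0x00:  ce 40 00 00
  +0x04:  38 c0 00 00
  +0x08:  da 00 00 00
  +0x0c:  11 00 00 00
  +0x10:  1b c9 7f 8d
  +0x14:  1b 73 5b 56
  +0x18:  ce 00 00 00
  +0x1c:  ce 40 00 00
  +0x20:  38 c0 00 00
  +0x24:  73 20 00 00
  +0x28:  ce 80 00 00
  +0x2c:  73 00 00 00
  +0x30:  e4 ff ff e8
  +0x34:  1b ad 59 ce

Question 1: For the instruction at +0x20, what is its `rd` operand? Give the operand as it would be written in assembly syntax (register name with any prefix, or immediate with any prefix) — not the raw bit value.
+0x20: 38 c0 00 00 ⇒ word 0x38c00000 (big)
  op=0x38c00000>>24=0x38 ⇒ plus (RR)
  rd@[23:22]=0x3 ⇒ r3
  rs@[21:20]=0x0 ⇒ r0

r3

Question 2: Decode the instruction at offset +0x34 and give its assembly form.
[34] 1b ad 59 ce → 0x1bad59ce
  opcode bits[31:24]=0x1b: sbi/RI
  rd@[23:22]=0x2 ⇒ r2
  imm@[21:0]=0x2d59ce ⇒ #2972110

sbi r2, #2972110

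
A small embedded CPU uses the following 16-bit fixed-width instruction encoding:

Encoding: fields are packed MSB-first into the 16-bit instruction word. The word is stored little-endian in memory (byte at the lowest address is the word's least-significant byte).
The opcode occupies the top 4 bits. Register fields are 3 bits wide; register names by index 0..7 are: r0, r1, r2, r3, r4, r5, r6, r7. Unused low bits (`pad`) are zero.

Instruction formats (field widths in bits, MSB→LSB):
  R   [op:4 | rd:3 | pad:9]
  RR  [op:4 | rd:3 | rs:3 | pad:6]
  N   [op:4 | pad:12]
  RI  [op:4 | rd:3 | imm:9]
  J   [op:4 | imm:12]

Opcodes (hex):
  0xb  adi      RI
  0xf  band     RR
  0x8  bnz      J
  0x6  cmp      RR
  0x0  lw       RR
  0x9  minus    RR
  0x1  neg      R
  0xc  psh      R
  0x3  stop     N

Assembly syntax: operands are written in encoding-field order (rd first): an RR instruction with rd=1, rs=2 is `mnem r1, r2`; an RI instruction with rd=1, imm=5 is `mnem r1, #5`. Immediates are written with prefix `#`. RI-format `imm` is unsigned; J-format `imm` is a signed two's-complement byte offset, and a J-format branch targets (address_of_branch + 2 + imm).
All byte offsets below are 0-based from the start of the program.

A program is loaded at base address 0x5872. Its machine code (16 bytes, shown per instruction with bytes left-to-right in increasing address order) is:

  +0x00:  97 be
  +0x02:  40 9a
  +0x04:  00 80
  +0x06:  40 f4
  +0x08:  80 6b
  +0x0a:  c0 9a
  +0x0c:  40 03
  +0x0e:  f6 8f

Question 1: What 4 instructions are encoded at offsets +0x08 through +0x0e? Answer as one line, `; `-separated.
[08] 80 6b → 0x6b80
  opcode bits[15:12]=0x6: cmp/RR
  rd: (w>>9)&0x7=0x5 → r5
  rs: (w>>6)&0x7=0x6 → r6
[0a] c0 9a → 0x9ac0
  opcode bits[15:12]=0x9: minus/RR
  rd: (w>>9)&0x7=0x5 → r5
  rs: (w>>6)&0x7=0x3 → r3
[0c] 40 03 → 0x0340
  opcode bits[15:12]=0x0: lw/RR
  rd: (w>>9)&0x7=0x1 → r1
  rs: (w>>6)&0x7=0x5 → r5
[0e] f6 8f → 0x8ff6
  opcode bits[15:12]=0x8: bnz/J
  imm: (w>>0)&0xfff=0xff6 (s12→-10) → #-10

cmp r5, r6; minus r5, r3; lw r1, r5; bnz #-10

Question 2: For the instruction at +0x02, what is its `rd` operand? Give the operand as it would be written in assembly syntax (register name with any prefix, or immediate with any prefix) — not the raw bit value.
r5

off 0x02: read 40 9a as little → 0x9a40
  top 4b → 0x9 → minus [RR]
  [11:9] rd=5 = r5
  [8:6] rs=1 = r1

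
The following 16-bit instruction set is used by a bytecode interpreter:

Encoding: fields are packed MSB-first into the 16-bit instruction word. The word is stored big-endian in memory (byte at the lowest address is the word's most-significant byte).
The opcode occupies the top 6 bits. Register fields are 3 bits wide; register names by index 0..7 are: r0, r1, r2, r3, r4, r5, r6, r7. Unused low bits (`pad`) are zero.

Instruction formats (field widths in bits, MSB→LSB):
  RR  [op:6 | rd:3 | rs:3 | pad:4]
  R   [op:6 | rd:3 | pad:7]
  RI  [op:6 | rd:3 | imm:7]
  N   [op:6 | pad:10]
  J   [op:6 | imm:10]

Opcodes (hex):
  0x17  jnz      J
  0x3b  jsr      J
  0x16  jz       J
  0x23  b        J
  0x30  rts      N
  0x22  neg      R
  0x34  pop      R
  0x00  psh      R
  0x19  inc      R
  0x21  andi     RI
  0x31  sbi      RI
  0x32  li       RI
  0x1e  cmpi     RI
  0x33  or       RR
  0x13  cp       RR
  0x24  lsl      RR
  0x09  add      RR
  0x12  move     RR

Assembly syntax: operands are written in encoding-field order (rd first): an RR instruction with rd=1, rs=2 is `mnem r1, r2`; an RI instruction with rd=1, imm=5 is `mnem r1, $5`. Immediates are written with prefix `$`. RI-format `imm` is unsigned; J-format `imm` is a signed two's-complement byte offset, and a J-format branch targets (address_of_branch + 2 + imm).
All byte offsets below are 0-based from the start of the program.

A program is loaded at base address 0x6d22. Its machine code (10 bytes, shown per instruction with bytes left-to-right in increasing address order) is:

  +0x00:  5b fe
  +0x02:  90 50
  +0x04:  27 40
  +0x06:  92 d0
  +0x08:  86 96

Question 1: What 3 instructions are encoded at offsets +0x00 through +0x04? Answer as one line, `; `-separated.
+0x00: 5b fe ⇒ word 0x5bfe (big)
  op=0x5bfe>>10=0x16 ⇒ jz (J)
  imm@[9:0]=0x3fe (s10→-2) ⇒ $-2
+0x02: 90 50 ⇒ word 0x9050 (big)
  op=0x9050>>10=0x24 ⇒ lsl (RR)
  rd@[9:7]=0x0 ⇒ r0
  rs@[6:4]=0x5 ⇒ r5
+0x04: 27 40 ⇒ word 0x2740 (big)
  op=0x2740>>10=0x9 ⇒ add (RR)
  rd@[9:7]=0x6 ⇒ r6
  rs@[6:4]=0x4 ⇒ r4

jz $-2; lsl r0, r5; add r6, r4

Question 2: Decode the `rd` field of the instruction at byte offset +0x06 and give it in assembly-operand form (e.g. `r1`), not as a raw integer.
[06] 92 d0 → 0x92d0
  opcode bits[15:10]=0x24: lsl/RR
  [9:7] rd=5 = r5
  [6:4] rs=5 = r5

r5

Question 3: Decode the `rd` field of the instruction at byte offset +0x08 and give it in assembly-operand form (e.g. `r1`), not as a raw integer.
@+08  big-endian(86 96) = 0x8696
  op=0x8696>>10=0x21 ⇒ andi (RI)
  rd: (w>>7)&0x7=0x5 → r5
  imm: (w>>0)&0x7f=0x16 → $22

r5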